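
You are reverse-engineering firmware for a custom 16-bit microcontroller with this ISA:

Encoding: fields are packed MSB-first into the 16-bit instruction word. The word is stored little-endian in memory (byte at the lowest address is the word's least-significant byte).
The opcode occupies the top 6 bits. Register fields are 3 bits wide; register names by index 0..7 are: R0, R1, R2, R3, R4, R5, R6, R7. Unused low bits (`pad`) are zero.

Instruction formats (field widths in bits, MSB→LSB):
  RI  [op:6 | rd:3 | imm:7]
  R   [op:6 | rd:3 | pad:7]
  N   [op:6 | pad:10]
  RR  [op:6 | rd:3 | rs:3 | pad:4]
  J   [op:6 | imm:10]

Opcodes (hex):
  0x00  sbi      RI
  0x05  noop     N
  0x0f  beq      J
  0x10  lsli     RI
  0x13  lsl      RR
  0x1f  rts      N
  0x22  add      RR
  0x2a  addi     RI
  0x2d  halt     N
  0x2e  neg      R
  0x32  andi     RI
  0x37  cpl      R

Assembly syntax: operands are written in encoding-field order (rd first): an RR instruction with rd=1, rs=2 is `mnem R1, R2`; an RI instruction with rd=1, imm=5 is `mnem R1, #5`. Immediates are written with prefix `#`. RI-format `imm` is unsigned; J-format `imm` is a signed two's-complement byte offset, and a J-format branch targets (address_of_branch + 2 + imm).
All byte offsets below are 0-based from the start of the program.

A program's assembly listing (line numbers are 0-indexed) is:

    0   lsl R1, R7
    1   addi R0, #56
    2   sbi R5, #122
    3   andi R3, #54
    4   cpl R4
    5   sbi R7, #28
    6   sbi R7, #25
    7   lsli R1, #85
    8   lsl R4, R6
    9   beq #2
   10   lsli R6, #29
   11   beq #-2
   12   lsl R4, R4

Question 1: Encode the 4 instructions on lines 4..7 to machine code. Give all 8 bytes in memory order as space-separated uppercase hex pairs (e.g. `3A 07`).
00 DE 9C 03 99 03 D5 40

4. cpl fields op=0x37:6|rd=4:3|pad=0:7 → word de00h → 00 de
5. sbi fields op=0x0:6|rd=7:3|imm=28:7 → word 039ch → 9c 03
6. sbi fields op=0x0:6|rd=7:3|imm=25:7 → word 0399h → 99 03
7. lsli fields op=0x10:6|rd=1:3|imm=85:7 → word 40d5h → d5 40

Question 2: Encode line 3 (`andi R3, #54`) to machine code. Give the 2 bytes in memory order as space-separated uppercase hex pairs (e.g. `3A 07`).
L3: andi op=0x32:6|rd=3:3|imm=54:7 ⇒ 0xc9b6 ⇒ little b6 c9

B6 C9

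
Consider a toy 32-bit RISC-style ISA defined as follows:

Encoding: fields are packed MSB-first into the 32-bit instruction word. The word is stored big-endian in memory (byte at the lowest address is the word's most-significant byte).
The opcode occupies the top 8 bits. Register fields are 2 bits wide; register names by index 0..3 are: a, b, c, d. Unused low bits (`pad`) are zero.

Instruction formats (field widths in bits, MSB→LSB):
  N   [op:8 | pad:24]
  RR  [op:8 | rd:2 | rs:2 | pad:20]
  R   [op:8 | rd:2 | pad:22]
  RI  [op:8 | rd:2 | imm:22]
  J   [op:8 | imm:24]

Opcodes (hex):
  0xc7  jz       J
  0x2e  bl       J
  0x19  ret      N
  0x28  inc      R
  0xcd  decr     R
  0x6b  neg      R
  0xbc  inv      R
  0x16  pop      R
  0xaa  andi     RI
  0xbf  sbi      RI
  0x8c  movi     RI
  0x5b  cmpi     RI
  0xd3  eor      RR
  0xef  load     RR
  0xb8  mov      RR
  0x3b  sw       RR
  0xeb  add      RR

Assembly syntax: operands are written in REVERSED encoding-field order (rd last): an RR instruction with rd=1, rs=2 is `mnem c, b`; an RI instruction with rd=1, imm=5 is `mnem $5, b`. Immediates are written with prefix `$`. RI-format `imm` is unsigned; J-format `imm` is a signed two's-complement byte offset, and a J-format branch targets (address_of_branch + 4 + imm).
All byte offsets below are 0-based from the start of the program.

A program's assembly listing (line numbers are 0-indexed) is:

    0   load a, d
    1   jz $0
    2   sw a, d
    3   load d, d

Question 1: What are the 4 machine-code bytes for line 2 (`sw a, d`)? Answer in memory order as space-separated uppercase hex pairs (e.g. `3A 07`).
2. sw fields op=0x3b:8|rd=3:2|rs=0:2|pad=0:20 → word 3bc00000h → 3b c0 00 00

3B C0 00 00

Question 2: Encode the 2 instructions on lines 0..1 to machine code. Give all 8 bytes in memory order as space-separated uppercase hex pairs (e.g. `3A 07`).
line 0 (load): pack op=0xef:8|rd=3:2|rs=0:2|pad=0:20 = 0xefc00000; big→ ef c0 00 00
line 1 (jz): pack op=0xc7:8|imm=0:24 = 0xc7000000; big→ c7 00 00 00

EF C0 00 00 C7 00 00 00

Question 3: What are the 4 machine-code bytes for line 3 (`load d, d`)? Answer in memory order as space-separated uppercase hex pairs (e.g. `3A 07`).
EF F0 00 00

3. load fields op=0xef:8|rd=3:2|rs=3:2|pad=0:20 → word eff00000h → ef f0 00 00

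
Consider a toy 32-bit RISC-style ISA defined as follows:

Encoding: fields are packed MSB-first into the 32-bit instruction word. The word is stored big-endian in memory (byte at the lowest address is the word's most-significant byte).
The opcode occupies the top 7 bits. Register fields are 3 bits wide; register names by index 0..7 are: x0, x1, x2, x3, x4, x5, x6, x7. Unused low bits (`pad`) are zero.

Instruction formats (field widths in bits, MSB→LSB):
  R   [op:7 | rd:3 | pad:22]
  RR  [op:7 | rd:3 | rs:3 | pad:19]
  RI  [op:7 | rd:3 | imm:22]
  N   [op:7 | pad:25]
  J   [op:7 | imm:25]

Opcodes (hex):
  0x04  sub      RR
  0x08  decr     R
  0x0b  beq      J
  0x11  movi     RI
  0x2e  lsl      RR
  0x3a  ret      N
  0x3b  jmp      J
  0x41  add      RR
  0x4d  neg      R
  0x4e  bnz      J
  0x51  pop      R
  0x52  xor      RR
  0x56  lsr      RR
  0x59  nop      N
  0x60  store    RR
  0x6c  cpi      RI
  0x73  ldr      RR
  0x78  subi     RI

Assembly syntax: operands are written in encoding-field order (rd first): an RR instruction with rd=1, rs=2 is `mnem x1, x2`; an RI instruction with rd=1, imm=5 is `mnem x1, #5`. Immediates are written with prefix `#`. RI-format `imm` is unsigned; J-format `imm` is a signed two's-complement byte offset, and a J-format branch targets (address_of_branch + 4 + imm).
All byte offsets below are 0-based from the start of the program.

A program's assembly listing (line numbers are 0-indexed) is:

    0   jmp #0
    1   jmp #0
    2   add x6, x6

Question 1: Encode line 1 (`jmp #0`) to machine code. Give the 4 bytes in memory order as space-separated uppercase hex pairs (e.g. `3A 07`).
76 00 00 00

1. jmp fields op=0x3b:7|imm=0:25 → word 76000000h → 76 00 00 00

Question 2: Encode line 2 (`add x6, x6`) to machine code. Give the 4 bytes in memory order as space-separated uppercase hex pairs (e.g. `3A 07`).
83 B0 00 00

line 2 (add): pack op=0x41:7|rd=6:3|rs=6:3|pad=0:19 = 0x83b00000; big→ 83 b0 00 00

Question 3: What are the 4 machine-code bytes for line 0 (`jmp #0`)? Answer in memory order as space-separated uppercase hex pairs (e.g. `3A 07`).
76 00 00 00

line 0 (jmp): pack op=0x3b:7|imm=0:25 = 0x76000000; big→ 76 00 00 00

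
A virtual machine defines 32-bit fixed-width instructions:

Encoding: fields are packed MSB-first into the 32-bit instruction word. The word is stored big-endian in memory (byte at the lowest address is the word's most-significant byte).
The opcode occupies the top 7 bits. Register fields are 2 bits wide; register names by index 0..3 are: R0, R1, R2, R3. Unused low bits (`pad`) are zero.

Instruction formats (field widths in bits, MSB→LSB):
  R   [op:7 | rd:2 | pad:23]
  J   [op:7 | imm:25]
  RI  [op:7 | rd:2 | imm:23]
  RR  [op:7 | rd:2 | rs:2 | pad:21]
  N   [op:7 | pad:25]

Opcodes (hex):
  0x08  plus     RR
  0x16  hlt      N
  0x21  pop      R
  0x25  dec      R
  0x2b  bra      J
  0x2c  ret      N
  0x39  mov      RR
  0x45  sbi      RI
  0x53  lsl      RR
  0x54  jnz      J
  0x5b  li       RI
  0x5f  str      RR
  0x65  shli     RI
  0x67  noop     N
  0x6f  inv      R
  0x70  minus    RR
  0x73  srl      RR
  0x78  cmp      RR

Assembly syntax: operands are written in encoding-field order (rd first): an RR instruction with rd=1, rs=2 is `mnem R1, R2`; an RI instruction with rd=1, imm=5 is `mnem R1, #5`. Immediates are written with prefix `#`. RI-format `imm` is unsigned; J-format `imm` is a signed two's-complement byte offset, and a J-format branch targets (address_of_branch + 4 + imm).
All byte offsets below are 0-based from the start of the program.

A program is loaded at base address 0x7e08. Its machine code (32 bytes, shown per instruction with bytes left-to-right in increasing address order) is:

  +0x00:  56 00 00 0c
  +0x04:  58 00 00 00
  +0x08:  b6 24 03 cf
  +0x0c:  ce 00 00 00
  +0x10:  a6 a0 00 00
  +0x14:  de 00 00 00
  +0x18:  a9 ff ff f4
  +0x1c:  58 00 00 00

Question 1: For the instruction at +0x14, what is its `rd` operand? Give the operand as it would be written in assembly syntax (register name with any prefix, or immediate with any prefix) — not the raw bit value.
R0

@+14  big-endian(de 00 00 00) = 0xde000000
  top 7b → 0x6f → inv [R]
  [24:23] rd=0 = R0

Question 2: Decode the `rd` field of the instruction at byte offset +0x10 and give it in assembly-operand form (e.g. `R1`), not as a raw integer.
R1

@+10  big-endian(a6 a0 00 00) = 0xa6a00000
  op=0xa6a00000>>25=0x53 ⇒ lsl (RR)
  rd: (w>>23)&0x3=0x1 → R1
  rs: (w>>21)&0x3=0x1 → R1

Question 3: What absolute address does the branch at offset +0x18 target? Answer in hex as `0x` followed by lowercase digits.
+0x18: a9 ff ff f4 ⇒ word 0xa9fffff4 (big)
  opcode bits[31:25]=0x54: jnz/J
  imm@[24:0]=0x1fffff4 (s25→-12) ⇒ #-12
  target = base 0x7e08 + off 0x18 + 4 + imm -12 = 0x7e18

0x7e18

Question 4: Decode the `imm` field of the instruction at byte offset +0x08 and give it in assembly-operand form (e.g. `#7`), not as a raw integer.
#2360271

+0x08: b6 24 03 cf ⇒ word 0xb62403cf (big)
  op=0xb62403cf>>25=0x5b ⇒ li (RI)
  rd: (w>>23)&0x3=0x0 → R0
  imm: (w>>0)&0x7fffff=0x2403cf → #2360271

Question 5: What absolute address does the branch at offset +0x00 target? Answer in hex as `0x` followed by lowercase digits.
0x7e18

@+00  big-endian(56 00 00 0c) = 0x5600000c
  op=0x5600000c>>25=0x2b ⇒ bra (J)
  imm: (w>>0)&0x1ffffff=0xc → #12
  target = base 0x7e08 + off 0x00 + 4 + imm 12 = 0x7e18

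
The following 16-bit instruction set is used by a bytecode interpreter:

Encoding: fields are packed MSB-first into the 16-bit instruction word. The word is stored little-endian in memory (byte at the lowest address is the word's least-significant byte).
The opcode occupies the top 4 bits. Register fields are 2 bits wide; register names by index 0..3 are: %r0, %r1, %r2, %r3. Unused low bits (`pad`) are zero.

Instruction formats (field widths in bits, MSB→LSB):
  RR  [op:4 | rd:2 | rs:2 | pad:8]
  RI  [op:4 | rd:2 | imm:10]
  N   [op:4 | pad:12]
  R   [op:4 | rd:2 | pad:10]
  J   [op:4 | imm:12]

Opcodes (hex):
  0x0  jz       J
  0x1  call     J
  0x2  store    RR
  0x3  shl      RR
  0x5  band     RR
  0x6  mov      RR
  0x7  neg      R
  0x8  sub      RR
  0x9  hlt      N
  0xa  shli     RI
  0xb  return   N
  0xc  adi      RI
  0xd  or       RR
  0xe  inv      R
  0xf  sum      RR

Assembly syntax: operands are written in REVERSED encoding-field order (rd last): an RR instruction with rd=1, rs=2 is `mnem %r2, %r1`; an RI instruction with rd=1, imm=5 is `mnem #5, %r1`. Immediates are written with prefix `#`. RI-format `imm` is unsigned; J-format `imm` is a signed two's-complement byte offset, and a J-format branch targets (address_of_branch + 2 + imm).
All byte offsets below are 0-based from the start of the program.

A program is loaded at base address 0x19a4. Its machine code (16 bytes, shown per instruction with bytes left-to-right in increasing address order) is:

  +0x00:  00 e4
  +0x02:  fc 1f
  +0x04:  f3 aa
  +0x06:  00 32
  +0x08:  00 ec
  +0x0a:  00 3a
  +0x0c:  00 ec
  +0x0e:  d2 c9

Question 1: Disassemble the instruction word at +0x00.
inv %r1

+0x00: 00 e4 ⇒ word 0xe400 (little)
  top 4b → 0xe → inv [R]
  rd@[11:10]=0x1 ⇒ %r1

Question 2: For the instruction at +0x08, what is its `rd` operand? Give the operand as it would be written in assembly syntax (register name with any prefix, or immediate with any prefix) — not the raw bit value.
@+08  little-endian(00 ec) = 0xec00
  op=0xec00>>12=0xe ⇒ inv (R)
  [11:10] rd=3 = %r3

%r3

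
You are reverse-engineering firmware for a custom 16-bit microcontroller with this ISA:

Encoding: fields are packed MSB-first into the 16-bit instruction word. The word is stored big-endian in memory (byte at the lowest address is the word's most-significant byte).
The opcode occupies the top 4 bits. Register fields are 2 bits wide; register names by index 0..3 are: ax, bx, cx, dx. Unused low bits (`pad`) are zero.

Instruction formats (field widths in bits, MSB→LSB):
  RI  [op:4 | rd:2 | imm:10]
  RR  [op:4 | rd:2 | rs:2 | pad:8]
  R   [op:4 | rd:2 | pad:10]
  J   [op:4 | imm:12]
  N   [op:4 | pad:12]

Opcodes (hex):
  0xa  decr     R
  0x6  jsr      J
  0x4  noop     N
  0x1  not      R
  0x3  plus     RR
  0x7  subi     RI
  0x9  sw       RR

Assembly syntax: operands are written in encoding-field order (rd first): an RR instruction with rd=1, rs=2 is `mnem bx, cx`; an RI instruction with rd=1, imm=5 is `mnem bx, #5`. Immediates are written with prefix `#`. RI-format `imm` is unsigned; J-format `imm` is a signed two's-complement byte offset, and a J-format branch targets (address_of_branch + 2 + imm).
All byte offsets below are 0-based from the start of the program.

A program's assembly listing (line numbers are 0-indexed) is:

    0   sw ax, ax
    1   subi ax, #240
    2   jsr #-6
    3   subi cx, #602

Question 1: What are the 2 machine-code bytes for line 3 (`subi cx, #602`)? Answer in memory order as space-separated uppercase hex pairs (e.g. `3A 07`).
7A 5A

3. subi fields op=0x7:4|rd=2:2|imm=602:10 → word 7a5ah → 7a 5a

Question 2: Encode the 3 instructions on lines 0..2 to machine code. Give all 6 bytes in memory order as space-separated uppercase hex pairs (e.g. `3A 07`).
90 00 70 F0 6F FA

L0: sw op=0x9:4|rd=0:2|rs=0:2|pad=0:8 ⇒ 0x9000 ⇒ big 90 00
L1: subi op=0x7:4|rd=0:2|imm=240:10 ⇒ 0x70f0 ⇒ big 70 f0
L2: jsr op=0x6:4|imm=-6:12 ⇒ 0x6ffa ⇒ big 6f fa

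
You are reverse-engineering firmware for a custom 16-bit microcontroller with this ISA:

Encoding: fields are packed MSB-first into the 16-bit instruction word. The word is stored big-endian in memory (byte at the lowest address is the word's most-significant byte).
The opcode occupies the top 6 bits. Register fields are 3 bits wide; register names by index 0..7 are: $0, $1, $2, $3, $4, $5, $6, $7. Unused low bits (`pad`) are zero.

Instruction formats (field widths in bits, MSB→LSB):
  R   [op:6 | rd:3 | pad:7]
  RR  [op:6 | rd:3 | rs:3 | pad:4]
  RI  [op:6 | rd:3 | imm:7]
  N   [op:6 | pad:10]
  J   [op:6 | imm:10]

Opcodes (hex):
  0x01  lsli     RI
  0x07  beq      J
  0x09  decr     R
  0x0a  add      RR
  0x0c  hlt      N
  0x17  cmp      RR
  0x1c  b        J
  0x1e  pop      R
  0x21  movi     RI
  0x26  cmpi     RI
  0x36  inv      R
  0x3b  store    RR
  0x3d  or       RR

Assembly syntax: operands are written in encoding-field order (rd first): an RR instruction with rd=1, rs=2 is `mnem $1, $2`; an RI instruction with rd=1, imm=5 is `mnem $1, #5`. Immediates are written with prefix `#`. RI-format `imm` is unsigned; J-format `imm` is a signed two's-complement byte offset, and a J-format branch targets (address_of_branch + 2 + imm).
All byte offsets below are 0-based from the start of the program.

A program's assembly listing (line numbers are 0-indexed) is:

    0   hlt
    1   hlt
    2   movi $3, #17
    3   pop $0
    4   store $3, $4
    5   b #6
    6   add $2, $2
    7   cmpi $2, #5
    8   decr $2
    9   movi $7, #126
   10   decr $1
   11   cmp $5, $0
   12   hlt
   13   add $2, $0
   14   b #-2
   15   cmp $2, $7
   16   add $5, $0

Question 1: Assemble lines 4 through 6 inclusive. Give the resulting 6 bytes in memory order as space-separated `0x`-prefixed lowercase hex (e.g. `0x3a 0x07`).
0xed 0xc0 0x70 0x06 0x29 0x20

line 4 (store): pack op=0x3b:6|rd=3:3|rs=4:3|pad=0:4 = 0xedc0; big→ ed c0
line 5 (b): pack op=0x1c:6|imm=6:10 = 0x7006; big→ 70 06
line 6 (add): pack op=0xa:6|rd=2:3|rs=2:3|pad=0:4 = 0x2920; big→ 29 20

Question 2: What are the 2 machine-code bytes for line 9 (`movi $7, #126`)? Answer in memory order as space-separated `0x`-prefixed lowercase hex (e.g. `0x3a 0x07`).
line 9 (movi): pack op=0x21:6|rd=7:3|imm=126:7 = 0x87fe; big→ 87 fe

0x87 0xfe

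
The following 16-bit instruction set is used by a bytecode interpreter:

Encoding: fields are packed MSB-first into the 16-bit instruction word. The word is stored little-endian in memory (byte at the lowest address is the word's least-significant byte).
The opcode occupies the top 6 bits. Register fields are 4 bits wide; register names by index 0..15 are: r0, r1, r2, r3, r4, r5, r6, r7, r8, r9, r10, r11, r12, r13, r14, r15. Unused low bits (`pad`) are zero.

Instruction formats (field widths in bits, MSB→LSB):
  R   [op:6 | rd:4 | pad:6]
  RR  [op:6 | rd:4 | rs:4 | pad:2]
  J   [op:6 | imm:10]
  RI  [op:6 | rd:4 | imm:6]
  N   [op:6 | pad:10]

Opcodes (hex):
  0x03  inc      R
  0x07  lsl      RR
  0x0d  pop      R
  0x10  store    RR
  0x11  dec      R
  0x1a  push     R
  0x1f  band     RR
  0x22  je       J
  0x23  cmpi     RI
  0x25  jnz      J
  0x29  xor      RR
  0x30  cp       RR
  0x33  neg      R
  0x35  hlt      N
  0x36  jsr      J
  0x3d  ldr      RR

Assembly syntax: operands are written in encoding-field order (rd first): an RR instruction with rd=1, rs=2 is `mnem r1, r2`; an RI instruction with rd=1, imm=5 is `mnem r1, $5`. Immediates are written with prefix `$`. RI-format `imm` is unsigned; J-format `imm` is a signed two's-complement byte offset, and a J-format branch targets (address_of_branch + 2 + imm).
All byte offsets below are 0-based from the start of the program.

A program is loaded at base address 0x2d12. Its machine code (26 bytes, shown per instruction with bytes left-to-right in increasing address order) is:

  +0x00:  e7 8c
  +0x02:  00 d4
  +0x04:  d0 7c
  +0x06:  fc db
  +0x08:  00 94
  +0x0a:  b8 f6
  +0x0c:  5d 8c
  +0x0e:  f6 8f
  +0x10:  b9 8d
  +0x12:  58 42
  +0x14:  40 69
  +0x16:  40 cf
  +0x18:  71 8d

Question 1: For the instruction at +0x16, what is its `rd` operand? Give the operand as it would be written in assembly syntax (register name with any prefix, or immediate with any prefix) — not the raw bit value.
r13

[16] 40 cf → 0xcf40
  opcode bits[15:10]=0x33: neg/R
  rd: (w>>6)&0xf=0xd → r13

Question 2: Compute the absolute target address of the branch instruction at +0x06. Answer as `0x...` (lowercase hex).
0x2d16

+0x06: fc db ⇒ word 0xdbfc (little)
  op=0xdbfc>>10=0x36 ⇒ jsr (J)
  [9:0] imm=1020 (s10→-4) = $-4
  target = base 0x2d12 + off 0x06 + 2 + imm -4 = 0x2d16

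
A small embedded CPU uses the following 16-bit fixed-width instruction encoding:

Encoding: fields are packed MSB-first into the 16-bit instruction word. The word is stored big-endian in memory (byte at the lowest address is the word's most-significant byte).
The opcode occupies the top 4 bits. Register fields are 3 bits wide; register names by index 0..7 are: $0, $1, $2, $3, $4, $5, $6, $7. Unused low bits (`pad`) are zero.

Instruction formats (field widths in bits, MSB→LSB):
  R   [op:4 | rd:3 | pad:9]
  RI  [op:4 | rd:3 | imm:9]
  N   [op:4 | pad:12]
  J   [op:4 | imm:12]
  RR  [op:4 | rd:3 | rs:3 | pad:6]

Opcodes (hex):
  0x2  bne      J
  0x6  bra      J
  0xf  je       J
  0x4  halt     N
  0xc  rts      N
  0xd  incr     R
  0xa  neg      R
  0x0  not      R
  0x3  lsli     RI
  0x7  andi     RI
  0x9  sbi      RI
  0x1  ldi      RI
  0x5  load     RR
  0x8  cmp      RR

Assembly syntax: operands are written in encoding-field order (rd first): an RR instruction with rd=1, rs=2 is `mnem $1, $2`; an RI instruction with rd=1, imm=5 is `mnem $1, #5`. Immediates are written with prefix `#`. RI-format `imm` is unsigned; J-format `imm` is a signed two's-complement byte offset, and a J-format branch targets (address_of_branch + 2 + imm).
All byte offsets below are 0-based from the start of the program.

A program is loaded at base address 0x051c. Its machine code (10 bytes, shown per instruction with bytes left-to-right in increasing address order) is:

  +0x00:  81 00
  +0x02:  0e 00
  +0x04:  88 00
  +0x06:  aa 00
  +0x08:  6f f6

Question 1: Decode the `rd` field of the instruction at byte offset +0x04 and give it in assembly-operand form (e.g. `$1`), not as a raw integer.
$4

+0x04: 88 00 ⇒ word 0x8800 (big)
  op=0x8800>>12=0x8 ⇒ cmp (RR)
  [11:9] rd=4 = $4
  [8:6] rs=0 = $0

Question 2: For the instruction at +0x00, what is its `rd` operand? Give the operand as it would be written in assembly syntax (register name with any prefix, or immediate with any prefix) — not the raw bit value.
[00] 81 00 → 0x8100
  op=0x8100>>12=0x8 ⇒ cmp (RR)
  [11:9] rd=0 = $0
  [8:6] rs=4 = $4

$0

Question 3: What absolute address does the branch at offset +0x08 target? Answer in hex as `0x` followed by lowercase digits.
off 0x08: read 6f f6 as big → 0x6ff6
  op=0x6ff6>>12=0x6 ⇒ bra (J)
  imm: (w>>0)&0xfff=0xff6 (s12→-10) → #-10
  target = base 0x051c + off 0x08 + 2 + imm -10 = 0x051c

0x051c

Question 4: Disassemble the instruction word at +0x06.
neg $5

@+06  big-endian(aa 00) = 0xaa00
  opcode bits[15:12]=0xa: neg/R
  rd: (w>>9)&0x7=0x5 → $5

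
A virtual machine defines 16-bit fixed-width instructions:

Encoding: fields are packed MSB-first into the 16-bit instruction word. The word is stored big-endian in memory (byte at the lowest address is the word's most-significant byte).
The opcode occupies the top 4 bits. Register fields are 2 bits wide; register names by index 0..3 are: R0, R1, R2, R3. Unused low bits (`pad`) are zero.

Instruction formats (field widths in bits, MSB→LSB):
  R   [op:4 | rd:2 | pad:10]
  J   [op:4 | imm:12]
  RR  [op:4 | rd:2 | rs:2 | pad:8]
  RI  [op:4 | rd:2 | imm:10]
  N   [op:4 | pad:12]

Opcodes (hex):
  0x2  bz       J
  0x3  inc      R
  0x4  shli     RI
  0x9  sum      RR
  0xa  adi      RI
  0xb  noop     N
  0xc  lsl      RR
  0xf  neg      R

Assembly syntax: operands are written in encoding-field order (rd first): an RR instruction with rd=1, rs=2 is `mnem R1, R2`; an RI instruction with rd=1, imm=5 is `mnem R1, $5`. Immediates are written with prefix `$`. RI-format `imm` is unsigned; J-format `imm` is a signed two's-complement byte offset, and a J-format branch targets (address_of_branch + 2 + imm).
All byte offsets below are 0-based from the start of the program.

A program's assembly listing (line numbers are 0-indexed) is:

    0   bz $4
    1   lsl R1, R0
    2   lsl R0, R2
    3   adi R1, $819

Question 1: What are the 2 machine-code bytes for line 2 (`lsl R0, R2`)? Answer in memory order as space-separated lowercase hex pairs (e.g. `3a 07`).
line 2 (lsl): pack op=0xc:4|rd=0:2|rs=2:2|pad=0:8 = 0xc200; big→ c2 00

c2 00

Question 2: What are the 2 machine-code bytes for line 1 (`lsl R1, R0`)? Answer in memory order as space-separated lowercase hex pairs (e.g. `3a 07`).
c4 00

line 1 (lsl): pack op=0xc:4|rd=1:2|rs=0:2|pad=0:8 = 0xc400; big→ c4 00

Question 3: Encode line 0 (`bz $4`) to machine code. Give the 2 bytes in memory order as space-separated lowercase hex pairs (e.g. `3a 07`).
0. bz fields op=0x2:4|imm=4:12 → word 2004h → 20 04

20 04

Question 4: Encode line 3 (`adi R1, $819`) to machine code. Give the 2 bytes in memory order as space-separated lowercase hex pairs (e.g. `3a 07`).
line 3 (adi): pack op=0xa:4|rd=1:2|imm=819:10 = 0xa733; big→ a7 33

a7 33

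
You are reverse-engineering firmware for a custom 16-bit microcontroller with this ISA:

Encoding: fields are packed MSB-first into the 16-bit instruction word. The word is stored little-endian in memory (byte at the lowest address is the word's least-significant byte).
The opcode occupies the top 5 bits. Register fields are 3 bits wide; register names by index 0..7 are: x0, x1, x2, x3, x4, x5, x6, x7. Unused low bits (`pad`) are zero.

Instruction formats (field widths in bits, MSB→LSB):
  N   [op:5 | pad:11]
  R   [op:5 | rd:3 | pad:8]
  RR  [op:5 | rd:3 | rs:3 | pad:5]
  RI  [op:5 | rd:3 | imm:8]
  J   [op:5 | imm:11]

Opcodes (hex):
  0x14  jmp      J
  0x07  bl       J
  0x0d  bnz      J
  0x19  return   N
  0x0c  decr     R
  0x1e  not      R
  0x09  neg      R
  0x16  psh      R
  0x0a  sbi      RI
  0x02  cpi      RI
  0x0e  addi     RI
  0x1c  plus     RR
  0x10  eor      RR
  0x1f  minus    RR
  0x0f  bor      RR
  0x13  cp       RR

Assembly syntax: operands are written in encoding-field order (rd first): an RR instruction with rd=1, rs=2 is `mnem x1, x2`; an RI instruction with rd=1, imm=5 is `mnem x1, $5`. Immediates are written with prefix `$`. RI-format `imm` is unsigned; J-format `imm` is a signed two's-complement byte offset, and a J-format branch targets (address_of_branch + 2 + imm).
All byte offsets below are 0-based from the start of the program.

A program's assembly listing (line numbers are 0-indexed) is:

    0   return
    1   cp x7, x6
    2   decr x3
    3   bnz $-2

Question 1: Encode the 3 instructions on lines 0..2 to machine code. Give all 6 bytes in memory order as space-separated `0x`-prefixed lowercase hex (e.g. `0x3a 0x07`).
line 0 (return): pack op=0x19:5|pad=0:11 = 0xc800; little→ 00 c8
line 1 (cp): pack op=0x13:5|rd=7:3|rs=6:3|pad=0:5 = 0x9fc0; little→ c0 9f
line 2 (decr): pack op=0xc:5|rd=3:3|pad=0:8 = 0x6300; little→ 00 63

0x00 0xc8 0xc0 0x9f 0x00 0x63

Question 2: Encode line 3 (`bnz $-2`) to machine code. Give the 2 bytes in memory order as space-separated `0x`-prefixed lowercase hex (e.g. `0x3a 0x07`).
0xfe 0x6f

L3: bnz op=0xd:5|imm=-2:11 ⇒ 0x6ffe ⇒ little fe 6f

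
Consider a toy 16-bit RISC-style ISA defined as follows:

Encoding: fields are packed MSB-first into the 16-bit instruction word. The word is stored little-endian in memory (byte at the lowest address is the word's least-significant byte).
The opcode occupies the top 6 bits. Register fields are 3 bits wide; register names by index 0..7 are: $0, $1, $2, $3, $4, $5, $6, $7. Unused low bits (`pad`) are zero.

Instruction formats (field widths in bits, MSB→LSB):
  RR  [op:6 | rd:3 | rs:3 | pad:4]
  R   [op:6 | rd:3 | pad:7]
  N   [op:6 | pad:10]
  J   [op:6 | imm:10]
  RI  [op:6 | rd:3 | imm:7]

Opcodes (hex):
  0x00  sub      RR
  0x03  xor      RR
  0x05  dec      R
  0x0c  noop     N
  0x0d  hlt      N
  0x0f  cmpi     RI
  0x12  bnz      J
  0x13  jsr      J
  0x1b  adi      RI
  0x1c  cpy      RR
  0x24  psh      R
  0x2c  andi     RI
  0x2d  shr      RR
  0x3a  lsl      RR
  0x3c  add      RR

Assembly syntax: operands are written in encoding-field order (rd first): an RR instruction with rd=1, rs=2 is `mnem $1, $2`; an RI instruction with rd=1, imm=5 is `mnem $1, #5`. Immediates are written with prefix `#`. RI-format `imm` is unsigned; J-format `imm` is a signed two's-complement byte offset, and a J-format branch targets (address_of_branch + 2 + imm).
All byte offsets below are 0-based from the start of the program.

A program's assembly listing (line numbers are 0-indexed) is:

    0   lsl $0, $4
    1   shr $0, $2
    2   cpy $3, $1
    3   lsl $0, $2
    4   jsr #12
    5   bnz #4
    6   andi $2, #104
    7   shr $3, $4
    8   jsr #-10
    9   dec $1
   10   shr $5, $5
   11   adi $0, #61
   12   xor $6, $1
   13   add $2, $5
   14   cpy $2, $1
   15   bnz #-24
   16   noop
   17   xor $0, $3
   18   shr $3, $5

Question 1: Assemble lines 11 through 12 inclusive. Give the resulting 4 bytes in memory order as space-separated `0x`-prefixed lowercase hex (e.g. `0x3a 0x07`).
11. adi fields op=0x1b:6|rd=0:3|imm=61:7 → word 6c3dh → 3d 6c
12. xor fields op=0x3:6|rd=6:3|rs=1:3|pad=0:4 → word 0f10h → 10 0f

0x3d 0x6c 0x10 0x0f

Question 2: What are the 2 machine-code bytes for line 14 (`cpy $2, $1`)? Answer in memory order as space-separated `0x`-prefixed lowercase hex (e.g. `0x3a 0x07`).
line 14 (cpy): pack op=0x1c:6|rd=2:3|rs=1:3|pad=0:4 = 0x7110; little→ 10 71

0x10 0x71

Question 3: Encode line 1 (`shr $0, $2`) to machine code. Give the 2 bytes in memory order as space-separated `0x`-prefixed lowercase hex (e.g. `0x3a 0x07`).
line 1 (shr): pack op=0x2d:6|rd=0:3|rs=2:3|pad=0:4 = 0xb420; little→ 20 b4

0x20 0xb4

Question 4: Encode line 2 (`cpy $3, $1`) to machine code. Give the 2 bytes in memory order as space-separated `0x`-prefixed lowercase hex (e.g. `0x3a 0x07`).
2. cpy fields op=0x1c:6|rd=3:3|rs=1:3|pad=0:4 → word 7190h → 90 71

0x90 0x71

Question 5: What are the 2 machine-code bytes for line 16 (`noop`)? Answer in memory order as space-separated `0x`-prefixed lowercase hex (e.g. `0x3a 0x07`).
line 16 (noop): pack op=0xc:6|pad=0:10 = 0x3000; little→ 00 30

0x00 0x30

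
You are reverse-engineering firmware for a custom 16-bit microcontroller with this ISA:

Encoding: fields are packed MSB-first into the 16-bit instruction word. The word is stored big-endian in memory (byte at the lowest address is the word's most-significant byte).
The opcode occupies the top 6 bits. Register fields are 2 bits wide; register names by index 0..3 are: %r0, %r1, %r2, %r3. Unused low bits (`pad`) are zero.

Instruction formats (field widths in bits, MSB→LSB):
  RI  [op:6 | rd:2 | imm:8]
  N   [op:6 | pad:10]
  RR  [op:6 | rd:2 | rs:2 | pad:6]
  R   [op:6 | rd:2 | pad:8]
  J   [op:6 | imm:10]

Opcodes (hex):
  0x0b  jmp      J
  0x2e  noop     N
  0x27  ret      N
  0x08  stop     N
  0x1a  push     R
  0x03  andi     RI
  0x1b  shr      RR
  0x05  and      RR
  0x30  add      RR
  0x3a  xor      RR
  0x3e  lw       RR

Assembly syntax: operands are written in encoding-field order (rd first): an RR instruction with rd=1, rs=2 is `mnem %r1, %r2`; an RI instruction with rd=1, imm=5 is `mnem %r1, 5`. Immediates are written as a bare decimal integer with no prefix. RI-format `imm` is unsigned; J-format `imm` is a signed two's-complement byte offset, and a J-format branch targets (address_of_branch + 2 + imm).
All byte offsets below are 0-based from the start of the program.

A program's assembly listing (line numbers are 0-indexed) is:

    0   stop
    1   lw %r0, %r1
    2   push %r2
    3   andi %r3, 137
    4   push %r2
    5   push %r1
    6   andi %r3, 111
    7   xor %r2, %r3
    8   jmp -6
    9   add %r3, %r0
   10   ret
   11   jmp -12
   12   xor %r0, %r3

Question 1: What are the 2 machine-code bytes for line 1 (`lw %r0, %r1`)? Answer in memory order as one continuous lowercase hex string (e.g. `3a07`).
f840

line 1 (lw): pack op=0x3e:6|rd=0:2|rs=1:2|pad=0:6 = 0xf840; big→ f8 40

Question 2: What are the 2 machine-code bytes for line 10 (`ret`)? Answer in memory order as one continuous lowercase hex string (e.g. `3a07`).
10. ret fields op=0x27:6|pad=0:10 → word 9c00h → 9c 00

9c00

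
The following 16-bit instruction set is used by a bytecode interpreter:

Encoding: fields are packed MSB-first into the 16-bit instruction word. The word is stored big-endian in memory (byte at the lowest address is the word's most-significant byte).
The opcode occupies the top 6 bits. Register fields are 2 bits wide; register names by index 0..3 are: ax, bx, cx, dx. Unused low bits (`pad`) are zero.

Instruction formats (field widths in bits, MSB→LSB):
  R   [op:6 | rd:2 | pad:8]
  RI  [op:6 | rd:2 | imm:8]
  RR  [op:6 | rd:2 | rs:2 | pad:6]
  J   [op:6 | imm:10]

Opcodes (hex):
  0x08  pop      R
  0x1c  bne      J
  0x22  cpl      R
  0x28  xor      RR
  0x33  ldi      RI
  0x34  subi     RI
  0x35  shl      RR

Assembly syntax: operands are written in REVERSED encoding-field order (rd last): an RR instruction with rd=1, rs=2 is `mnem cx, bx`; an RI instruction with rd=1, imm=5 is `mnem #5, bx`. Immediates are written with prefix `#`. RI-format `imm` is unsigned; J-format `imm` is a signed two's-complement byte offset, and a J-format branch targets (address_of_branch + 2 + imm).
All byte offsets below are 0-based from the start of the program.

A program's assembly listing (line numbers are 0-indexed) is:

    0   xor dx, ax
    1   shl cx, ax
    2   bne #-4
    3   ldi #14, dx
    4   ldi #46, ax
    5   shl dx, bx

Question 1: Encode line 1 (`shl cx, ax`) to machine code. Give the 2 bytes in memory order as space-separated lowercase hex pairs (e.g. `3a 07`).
d4 80

line 1 (shl): pack op=0x35:6|rd=0:2|rs=2:2|pad=0:6 = 0xd480; big→ d4 80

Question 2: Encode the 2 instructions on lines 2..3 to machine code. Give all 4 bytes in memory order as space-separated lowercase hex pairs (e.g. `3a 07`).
L2: bne op=0x1c:6|imm=-4:10 ⇒ 0x73fc ⇒ big 73 fc
L3: ldi op=0x33:6|rd=3:2|imm=14:8 ⇒ 0xcf0e ⇒ big cf 0e

73 fc cf 0e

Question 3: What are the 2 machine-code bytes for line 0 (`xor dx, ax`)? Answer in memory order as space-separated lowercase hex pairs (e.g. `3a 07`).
a0 c0

L0: xor op=0x28:6|rd=0:2|rs=3:2|pad=0:6 ⇒ 0xa0c0 ⇒ big a0 c0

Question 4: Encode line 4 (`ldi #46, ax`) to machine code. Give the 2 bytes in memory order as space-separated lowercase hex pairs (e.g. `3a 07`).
cc 2e

4. ldi fields op=0x33:6|rd=0:2|imm=46:8 → word cc2eh → cc 2e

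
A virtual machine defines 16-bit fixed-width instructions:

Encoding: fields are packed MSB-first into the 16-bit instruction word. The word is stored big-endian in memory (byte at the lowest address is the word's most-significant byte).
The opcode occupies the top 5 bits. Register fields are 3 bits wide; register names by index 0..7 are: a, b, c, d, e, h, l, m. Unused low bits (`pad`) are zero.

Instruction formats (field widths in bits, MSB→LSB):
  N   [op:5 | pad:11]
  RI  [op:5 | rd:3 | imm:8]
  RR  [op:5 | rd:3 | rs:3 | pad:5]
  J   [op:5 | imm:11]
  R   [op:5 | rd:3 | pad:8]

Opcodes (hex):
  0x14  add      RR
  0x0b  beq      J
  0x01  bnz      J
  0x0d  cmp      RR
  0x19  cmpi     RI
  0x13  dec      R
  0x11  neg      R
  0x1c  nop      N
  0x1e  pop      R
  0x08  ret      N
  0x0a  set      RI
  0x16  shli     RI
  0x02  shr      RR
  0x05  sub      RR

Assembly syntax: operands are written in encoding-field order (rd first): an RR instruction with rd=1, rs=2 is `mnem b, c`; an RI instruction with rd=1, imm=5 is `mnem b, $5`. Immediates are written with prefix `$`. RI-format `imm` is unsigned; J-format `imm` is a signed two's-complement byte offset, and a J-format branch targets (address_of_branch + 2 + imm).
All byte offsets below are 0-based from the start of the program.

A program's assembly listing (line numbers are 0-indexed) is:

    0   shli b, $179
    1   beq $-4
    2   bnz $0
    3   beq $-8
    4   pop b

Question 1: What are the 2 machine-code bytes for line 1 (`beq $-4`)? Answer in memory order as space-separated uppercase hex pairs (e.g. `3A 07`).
5F FC

1. beq fields op=0xb:5|imm=-4:11 → word 5ffch → 5f fc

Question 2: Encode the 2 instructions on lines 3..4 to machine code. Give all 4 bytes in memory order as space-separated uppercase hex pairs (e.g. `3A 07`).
L3: beq op=0xb:5|imm=-8:11 ⇒ 0x5ff8 ⇒ big 5f f8
L4: pop op=0x1e:5|rd=1:3|pad=0:8 ⇒ 0xf100 ⇒ big f1 00

5F F8 F1 00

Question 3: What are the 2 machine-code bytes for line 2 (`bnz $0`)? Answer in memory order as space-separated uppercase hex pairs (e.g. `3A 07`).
08 00

line 2 (bnz): pack op=0x1:5|imm=0:11 = 0x0800; big→ 08 00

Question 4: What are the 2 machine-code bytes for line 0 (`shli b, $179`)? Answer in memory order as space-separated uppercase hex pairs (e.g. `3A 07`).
B1 B3

0. shli fields op=0x16:5|rd=1:3|imm=179:8 → word b1b3h → b1 b3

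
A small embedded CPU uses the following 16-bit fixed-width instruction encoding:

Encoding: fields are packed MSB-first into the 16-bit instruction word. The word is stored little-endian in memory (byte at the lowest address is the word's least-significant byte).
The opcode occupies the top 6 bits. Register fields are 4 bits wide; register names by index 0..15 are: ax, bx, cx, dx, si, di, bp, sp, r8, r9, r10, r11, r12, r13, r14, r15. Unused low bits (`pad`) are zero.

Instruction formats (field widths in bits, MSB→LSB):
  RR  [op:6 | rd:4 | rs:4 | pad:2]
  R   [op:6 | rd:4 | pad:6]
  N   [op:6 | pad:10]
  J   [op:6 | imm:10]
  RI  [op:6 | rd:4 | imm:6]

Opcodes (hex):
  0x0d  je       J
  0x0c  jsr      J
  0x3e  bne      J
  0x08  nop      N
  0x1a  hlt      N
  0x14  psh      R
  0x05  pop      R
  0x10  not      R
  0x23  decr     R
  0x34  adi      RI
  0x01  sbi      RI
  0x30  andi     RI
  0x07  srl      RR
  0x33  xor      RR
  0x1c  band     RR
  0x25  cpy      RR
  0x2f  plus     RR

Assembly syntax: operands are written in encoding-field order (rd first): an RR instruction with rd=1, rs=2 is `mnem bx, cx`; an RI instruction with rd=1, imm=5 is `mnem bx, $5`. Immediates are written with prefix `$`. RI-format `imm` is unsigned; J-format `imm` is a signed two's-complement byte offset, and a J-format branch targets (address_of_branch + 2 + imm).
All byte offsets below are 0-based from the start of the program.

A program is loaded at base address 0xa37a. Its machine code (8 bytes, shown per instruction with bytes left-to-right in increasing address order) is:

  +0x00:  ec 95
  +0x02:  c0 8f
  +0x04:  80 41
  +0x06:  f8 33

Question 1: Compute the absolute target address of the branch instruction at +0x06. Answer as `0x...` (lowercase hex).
0xa37a

+0x06: f8 33 ⇒ word 0x33f8 (little)
  top 6b → 0xc → jsr [J]
  imm@[9:0]=0x3f8 (s10→-8) ⇒ $-8
  target = base 0xa37a + off 0x06 + 2 + imm -8 = 0xa37a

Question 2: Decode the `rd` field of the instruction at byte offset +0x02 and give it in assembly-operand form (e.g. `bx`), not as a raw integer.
+0x02: c0 8f ⇒ word 0x8fc0 (little)
  op=0x8fc0>>10=0x23 ⇒ decr (R)
  [9:6] rd=15 = r15

r15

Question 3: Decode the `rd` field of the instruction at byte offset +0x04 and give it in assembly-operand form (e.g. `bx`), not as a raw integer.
bp

@+04  little-endian(80 41) = 0x4180
  top 6b → 0x10 → not [R]
  rd@[9:6]=0x6 ⇒ bp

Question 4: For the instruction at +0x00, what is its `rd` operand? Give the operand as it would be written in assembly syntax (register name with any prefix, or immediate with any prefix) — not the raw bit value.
@+00  little-endian(ec 95) = 0x95ec
  op=0x95ec>>10=0x25 ⇒ cpy (RR)
  rd@[9:6]=0x7 ⇒ sp
  rs@[5:2]=0xb ⇒ r11

sp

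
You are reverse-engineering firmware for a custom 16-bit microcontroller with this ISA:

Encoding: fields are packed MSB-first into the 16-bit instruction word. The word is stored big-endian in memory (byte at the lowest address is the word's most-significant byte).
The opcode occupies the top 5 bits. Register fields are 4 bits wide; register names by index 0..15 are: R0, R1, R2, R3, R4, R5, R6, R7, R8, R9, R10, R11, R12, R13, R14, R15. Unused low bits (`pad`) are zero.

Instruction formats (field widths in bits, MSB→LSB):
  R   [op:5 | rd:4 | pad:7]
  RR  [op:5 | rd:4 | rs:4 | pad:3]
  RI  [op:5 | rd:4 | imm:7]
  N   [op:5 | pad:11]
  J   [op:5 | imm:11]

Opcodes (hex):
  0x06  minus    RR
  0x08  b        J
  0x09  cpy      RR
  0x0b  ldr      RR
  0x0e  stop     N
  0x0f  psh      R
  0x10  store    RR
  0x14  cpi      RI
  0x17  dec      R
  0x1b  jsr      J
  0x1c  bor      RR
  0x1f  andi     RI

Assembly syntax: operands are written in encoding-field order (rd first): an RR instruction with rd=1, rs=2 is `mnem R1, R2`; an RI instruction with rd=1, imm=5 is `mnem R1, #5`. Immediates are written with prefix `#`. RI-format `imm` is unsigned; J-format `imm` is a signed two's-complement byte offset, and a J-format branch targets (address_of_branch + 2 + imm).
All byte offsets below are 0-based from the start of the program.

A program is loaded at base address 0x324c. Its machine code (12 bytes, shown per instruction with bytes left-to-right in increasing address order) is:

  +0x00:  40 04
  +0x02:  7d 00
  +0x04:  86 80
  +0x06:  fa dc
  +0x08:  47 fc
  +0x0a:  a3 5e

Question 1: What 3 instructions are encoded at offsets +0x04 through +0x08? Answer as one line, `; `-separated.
@+04  big-endian(86 80) = 0x8680
  opcode bits[15:11]=0x10: store/RR
  [10:7] rd=13 = R13
  [6:3] rs=0 = R0
@+06  big-endian(fa dc) = 0xfadc
  opcode bits[15:11]=0x1f: andi/RI
  [10:7] rd=5 = R5
  [6:0] imm=92 = #92
@+08  big-endian(47 fc) = 0x47fc
  opcode bits[15:11]=0x8: b/J
  [10:0] imm=2044 (s11→-4) = #-4

store R13, R0; andi R5, #92; b #-4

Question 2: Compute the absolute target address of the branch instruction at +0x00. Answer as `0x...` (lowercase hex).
[00] 40 04 → 0x4004
  opcode bits[15:11]=0x8: b/J
  imm@[10:0]=0x4 ⇒ #4
  target = base 0x324c + off 0x00 + 2 + imm 4 = 0x3252

0x3252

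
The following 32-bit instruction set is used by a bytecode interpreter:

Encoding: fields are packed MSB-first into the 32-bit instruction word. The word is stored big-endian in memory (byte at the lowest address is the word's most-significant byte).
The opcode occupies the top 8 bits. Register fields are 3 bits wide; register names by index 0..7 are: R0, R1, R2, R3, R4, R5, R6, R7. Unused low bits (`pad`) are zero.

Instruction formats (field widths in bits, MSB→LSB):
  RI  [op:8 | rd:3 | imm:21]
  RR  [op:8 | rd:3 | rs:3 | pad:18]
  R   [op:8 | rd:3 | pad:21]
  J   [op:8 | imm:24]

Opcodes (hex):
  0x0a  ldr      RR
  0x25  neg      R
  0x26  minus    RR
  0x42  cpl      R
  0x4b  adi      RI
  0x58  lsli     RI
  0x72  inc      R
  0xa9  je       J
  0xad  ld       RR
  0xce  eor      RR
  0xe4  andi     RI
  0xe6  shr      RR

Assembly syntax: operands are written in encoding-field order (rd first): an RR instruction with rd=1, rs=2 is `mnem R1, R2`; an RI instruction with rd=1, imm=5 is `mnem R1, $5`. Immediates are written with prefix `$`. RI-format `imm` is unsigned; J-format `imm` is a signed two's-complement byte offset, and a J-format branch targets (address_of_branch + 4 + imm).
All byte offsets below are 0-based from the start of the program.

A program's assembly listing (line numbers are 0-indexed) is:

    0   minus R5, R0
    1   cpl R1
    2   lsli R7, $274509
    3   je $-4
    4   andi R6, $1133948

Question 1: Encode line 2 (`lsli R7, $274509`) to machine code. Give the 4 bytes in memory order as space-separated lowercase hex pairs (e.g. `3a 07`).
58 e4 30 4d

2. lsli fields op=0x58:8|rd=7:3|imm=274509:21 → word 58e4304dh → 58 e4 30 4d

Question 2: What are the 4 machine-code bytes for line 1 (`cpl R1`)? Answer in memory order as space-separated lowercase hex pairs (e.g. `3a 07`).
L1: cpl op=0x42:8|rd=1:3|pad=0:21 ⇒ 0x42200000 ⇒ big 42 20 00 00

42 20 00 00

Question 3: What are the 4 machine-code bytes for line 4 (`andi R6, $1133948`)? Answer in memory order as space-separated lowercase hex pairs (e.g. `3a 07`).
e4 d1 4d 7c

line 4 (andi): pack op=0xe4:8|rd=6:3|imm=1133948:21 = 0xe4d14d7c; big→ e4 d1 4d 7c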